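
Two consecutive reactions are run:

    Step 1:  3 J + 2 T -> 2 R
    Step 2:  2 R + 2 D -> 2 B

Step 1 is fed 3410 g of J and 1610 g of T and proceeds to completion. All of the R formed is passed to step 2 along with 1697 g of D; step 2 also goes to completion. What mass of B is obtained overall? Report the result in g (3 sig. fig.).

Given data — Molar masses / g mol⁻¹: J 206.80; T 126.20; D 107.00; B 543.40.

Step 1:
n(J) = 3410 / 206.80 = 16.49 mol
n(T) = 1610 / 126.20 = 12.76 mol
n/ν for J = 16.49/3 = 5.497
n/ν for T = 12.76/2 = 6.380
Smallest n/ν is J → limiting reagent.
n(R) produced = (2/3) × 16.49 = 10.99 mol
Step 2:
n(R) available = 10.99 mol
n(D) = 1697 / 107.00 = 15.86 mol
n/ν for R = 10.99/2 = 5.495
n/ν for D = 15.86/2 = 7.930
Smallest n/ν is R → limiting reagent.
n(B) = (2/2) × 10.99 = 10.99 mol
mass = 10.99 × 543.40 = 5972 g

5970 g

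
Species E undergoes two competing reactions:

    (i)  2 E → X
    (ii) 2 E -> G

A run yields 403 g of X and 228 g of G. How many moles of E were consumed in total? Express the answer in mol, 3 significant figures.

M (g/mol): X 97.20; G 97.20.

13.0 mol

n(X) = 403 / 97.20 = 4.146 mol
n(G) = 228 / 97.20 = 2.346 mol
n(E) via (i) = (2/1)×4.146 = 8.292 mol
n(E) via (ii) = (2/1)×2.346 = 4.692 mol
total n(E) = 8.292 + 4.692 = 12.98 mol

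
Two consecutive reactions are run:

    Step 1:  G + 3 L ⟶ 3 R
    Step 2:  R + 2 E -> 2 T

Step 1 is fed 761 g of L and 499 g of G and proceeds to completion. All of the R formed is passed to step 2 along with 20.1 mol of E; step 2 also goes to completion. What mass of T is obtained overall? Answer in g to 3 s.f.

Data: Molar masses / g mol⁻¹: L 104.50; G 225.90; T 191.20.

2530 g

Step 1:
n(L) = 761.0 / 104.50 = 7.282 mol
n(G) = 499.0 / 225.90 = 2.209 mol
n/ν for L = 7.282/3 = 2.427
n/ν for G = 2.209/1 = 2.209
Smallest n/ν is G → limiting reagent.
n(R) produced = (3/1) × 2.209 = 6.627 mol
Step 2:
n(R) available = 6.627 mol
n(E) = 20.10 mol
n/ν for R = 6.627/1 = 6.627
n/ν for E = 20.10/2 = 10.05
Smallest n/ν is R → limiting reagent.
n(T) = (2/1) × 6.627 = 13.25 mol
mass = 13.25 × 191.20 = 2533 g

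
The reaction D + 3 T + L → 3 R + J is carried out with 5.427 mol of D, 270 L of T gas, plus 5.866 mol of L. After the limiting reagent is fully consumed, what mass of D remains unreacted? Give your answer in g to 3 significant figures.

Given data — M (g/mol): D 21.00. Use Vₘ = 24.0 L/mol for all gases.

n(D) = 5.427 mol
n(T) = 270.0 / 24.0 = 11.25 mol
n(L) = 5.866 mol
n/ν for D = 5.427/1 = 5.427
n/ν for T = 11.25/3 = 3.750
n/ν for L = 5.866/1 = 5.866
Smallest n/ν is T → limiting reagent.
D consumed = (1/3) × 11.25 = 3.750 mol
D remaining = 5.427 − 3.750 = 1.677 mol
mass = 1.677 × 21.00 = 35.22 g

35.2 g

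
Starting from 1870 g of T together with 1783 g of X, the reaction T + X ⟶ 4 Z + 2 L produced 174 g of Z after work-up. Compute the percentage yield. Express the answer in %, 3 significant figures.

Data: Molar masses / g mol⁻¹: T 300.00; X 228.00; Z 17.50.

n(T) = 1870 / 300.00 = 6.233 mol
n(X) = 1783 / 228.00 = 7.820 mol
n/ν for T = 6.233/1 = 6.233
n/ν for X = 7.820/1 = 7.820
Smallest n/ν is T → limiting reagent.
theoretical n(Z) = (4/1) × 6.233 = 24.93 mol → 436.3 g
% yield = 174 / 436.3 × 100 = 39.88 %

39.9 %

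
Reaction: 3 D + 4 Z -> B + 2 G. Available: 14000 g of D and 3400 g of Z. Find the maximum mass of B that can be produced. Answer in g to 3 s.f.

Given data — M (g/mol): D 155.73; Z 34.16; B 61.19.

n(D) = 14000 / 155.73 = 89.90 mol
n(Z) = 3400 / 34.16 = 99.53 mol
n/ν for D = 89.90/3 = 29.97
n/ν for Z = 99.53/4 = 24.88
Smallest n/ν is Z → limiting reagent.
n(B) = (1/4) × 99.53 = 24.88 mol
mass = 24.88 × 61.19 = 1522 g

1520 g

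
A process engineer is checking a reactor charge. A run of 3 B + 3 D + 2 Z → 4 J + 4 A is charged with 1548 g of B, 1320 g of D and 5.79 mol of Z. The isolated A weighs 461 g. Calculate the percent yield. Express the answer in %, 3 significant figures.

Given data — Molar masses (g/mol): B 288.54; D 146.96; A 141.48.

n(B) = 1548 / 288.54 = 5.365 mol
n(D) = 1320 / 146.96 = 8.982 mol
n(Z) = 5.790 mol
n/ν for B = 5.365/3 = 1.788
n/ν for D = 8.982/3 = 2.994
n/ν for Z = 5.790/2 = 2.895
Smallest n/ν is B → limiting reagent.
theoretical n(A) = (4/3) × 5.365 = 7.153 mol → 1012 g
% yield = 461 / 1012 × 100 = 45.55 %

45.6 %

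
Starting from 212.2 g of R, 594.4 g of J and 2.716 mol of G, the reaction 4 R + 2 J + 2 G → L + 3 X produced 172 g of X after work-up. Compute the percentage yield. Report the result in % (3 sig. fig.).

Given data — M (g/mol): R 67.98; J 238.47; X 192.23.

n(R) = 212.2 / 67.98 = 3.122 mol
n(J) = 594.4 / 238.47 = 2.493 mol
n(G) = 2.716 mol
n/ν → R: 0.7805, J: 1.247, G: 1.358; R is limiting.
theoretical n(X) = (3/4) × 3.122 = 2.342 mol → 450.2 g
% yield = 172 / 450.2 × 100 = 38.21 %

38.2 %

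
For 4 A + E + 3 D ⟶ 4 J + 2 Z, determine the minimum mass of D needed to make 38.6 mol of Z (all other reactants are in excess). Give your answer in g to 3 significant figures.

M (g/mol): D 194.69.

n(Z) = 38.60 mol
n(D) = (3/2) × 38.60 = 57.90 mol
mass = 57.90 × 194.69 = 11270 g

11300 g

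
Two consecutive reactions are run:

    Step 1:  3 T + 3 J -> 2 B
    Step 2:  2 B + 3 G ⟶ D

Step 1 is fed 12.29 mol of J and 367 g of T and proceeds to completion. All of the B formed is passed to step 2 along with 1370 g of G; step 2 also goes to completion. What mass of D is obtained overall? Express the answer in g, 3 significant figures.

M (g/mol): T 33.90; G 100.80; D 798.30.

2880 g

Step 1:
n(J) = 12.29 mol
n(T) = 367.0 / 33.90 = 10.83 mol
n/ν → J: 4.097, T: 3.610; T is limiting.
n(B) produced = (2/3) × 10.83 = 7.220 mol
Step 2:
n(B) available = 7.220 mol
n(G) = 1370 / 100.80 = 13.59 mol
n/ν → B: 3.610, G: 4.530; B is limiting.
n(D) = (1/2) × 7.220 = 3.610 mol
mass = 3.610 × 798.30 = 2882 g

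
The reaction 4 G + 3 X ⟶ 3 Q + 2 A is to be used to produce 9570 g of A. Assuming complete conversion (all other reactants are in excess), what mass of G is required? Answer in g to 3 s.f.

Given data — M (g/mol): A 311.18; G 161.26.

n(A) = 9570 / 311.18 = 30.75 mol
n(G) = (4/2) × 30.75 = 61.50 mol
mass = 61.50 × 161.26 = 9917 g

9920 g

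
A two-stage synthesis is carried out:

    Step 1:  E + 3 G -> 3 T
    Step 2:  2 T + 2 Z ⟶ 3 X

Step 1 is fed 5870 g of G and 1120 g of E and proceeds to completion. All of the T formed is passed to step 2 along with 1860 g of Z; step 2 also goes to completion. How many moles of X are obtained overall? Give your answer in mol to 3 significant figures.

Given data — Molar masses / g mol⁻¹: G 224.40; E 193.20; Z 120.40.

23.2 mol

Step 1:
n(G) = 5870 / 224.40 = 26.16 mol
n(E) = 1120 / 193.20 = 5.797 mol
n/ν → G: 8.720, E: 5.797; E is limiting.
n(T) produced = (3/1) × 5.797 = 17.39 mol
Step 2:
n(T) available = 17.39 mol
n(Z) = 1860 / 120.40 = 15.45 mol
n/ν → T: 8.695, Z: 7.725; Z is limiting.
n(X) = (3/2) × 15.45 = 23.18 mol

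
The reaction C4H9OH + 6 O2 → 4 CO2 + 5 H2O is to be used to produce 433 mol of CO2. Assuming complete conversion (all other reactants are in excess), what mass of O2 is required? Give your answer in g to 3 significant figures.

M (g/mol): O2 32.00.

20800 g

n(CO2) = 433.0 mol
n(O2) = (6/4) × 433.0 = 649.5 mol
mass = 649.5 × 32.00 = 20780 g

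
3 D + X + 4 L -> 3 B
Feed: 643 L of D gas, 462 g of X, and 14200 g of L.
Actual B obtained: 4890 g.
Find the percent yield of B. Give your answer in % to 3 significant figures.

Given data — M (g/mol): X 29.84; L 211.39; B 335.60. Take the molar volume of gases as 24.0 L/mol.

54.4 %

n(D) = 643.0 / 24.0 = 26.79 mol
n(X) = 462.0 / 29.84 = 15.48 mol
n(L) = 14200 / 211.39 = 67.17 mol
n/ν for D = 26.79/3 = 8.930
n/ν for X = 15.48/1 = 15.48
n/ν for L = 67.17/4 = 16.79
Smallest n/ν is D → limiting reagent.
theoretical n(B) = (3/3) × 26.79 = 26.79 mol → 8991 g
% yield = 4890 / 8991 × 100 = 54.39 %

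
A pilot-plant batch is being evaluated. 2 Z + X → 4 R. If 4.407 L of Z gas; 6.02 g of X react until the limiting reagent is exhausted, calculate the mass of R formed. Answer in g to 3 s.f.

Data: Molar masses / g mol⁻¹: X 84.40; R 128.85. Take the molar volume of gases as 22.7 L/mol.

36.8 g

n(Z) = 4.407 / 22.7 = 0.1941 mol
n(X) = 6.020 / 84.40 = 0.07133 mol
n/ν for Z = 0.1941/2 = 0.09705
n/ν for X = 0.07133/1 = 0.07133
Smallest n/ν is X → limiting reagent.
n(R) = (4/1) × 0.07133 = 0.2853 mol
mass = 0.2853 × 128.85 = 36.76 g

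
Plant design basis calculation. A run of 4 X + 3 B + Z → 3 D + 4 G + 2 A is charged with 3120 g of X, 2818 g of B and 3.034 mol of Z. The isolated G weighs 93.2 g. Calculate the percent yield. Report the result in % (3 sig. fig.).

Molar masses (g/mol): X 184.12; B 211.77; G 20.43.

37.6 %

n(X) = 3120 / 184.12 = 16.95 mol
n(B) = 2818 / 211.77 = 13.31 mol
n(Z) = 3.034 mol
n/ν → X: 4.238, B: 4.437, Z: 3.034; Z is limiting.
theoretical n(G) = (4/1) × 3.034 = 12.14 mol → 248.0 g
% yield = 93.2 / 248.0 × 100 = 37.58 %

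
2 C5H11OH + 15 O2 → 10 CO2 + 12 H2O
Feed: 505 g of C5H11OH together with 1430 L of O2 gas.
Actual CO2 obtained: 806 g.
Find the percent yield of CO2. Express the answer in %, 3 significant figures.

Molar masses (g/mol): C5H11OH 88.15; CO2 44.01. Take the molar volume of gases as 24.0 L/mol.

n(C5H11OH) = 505.0 / 88.15 = 5.729 mol
n(O2) = 1430 / 24.0 = 59.58 mol
n/ν for C5H11OH = 5.729/2 = 2.865
n/ν for O2 = 59.58/15 = 3.972
Smallest n/ν is C5H11OH → limiting reagent.
theoretical n(CO2) = (10/2) × 5.729 = 28.65 mol → 1261 g
% yield = 806 / 1261 × 100 = 63.92 %

63.9 %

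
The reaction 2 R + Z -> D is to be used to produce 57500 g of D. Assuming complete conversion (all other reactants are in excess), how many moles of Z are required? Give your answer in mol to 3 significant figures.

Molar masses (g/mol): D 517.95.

111 mol

n(D) = 57500 / 517.95 = 111.0 mol
n(Z) = (1/1) × 111.0 = 111.0 mol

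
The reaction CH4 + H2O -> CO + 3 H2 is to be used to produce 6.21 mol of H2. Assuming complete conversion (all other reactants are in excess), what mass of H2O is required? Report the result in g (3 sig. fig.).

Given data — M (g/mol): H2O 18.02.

n(H2) = 6.210 mol
n(H2O) = (1/3) × 6.210 = 2.070 mol
mass = 2.070 × 18.02 = 37.30 g

37.3 g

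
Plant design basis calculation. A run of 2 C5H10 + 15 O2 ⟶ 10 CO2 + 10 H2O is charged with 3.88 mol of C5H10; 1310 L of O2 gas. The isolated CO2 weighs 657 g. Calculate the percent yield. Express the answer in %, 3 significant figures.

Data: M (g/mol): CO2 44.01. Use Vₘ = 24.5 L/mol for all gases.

77.0 %

n(C5H10) = 3.880 mol
n(O2) = 1310 / 24.5 = 53.47 mol
n/ν for C5H10 = 3.880/2 = 1.940
n/ν for O2 = 53.47/15 = 3.565
Smallest n/ν is C5H10 → limiting reagent.
theoretical n(CO2) = (10/2) × 3.880 = 19.40 mol → 853.8 g
% yield = 657 / 853.8 × 100 = 76.95 %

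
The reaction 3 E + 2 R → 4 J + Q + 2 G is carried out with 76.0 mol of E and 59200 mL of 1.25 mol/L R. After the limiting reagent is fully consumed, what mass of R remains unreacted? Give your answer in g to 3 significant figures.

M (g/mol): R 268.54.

6270 g

n(E) = 76.00 mol
n(R) = 1.25 × 59200/1000 = 74.00 mol
n/ν for E = 76.00/3 = 25.33
n/ν for R = 74.00/2 = 37.00
Smallest n/ν is E → limiting reagent.
R consumed = (2/3) × 76.00 = 50.67 mol
R remaining = 74.00 − 50.67 = 23.33 mol
mass = 23.33 × 268.54 = 6265 g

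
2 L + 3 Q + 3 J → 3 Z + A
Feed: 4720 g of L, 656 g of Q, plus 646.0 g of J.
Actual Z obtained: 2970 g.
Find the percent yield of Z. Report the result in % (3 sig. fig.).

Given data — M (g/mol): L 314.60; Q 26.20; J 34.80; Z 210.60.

n(L) = 4720 / 314.60 = 15.00 mol
n(Q) = 656.0 / 26.20 = 25.04 mol
n(J) = 646.0 / 34.80 = 18.56 mol
n/ν for L = 15.00/2 = 7.500
n/ν for Q = 25.04/3 = 8.347
n/ν for J = 18.56/3 = 6.187
Smallest n/ν is J → limiting reagent.
theoretical n(Z) = (3/3) × 18.56 = 18.56 mol → 3909 g
% yield = 2970 / 3909 × 100 = 75.98 %

76.0 %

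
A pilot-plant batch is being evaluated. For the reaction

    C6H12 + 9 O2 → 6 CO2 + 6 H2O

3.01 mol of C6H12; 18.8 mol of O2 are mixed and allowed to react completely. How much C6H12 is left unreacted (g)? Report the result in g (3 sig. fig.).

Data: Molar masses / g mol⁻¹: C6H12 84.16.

77.5 g

n(C6H12) = 3.010 mol
n(O2) = 18.80 mol
n/ν for C6H12 = 3.010/1 = 3.010
n/ν for O2 = 18.80/9 = 2.089
Smallest n/ν is O2 → limiting reagent.
C6H12 consumed = (1/9) × 18.80 = 2.089 mol
C6H12 remaining = 3.010 − 2.089 = 0.9210 mol
mass = 0.9210 × 84.16 = 77.51 g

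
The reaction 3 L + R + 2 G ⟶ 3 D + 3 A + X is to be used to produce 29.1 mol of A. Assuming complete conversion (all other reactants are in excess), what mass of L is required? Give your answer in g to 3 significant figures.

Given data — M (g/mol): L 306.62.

8920 g

n(A) = 29.10 mol
n(L) = (3/3) × 29.10 = 29.10 mol
mass = 29.10 × 306.62 = 8923 g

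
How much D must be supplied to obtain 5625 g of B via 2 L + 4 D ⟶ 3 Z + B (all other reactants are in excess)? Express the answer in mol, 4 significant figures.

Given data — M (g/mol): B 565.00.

39.82 mol

n(B) = 5625 / 565.00 = 9.956 mol
n(D) = (4/1) × 9.956 = 39.82 mol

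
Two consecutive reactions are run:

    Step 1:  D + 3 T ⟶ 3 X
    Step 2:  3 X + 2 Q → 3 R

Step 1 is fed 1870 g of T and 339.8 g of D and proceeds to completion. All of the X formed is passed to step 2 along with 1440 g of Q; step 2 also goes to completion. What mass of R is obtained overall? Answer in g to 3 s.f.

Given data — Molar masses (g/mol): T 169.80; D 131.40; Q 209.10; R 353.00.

Step 1:
n(T) = 1870 / 169.80 = 11.01 mol
n(D) = 339.8 / 131.40 = 2.586 mol
n/ν for T = 11.01/3 = 3.670
n/ν for D = 2.586/1 = 2.586
Smallest n/ν is D → limiting reagent.
n(X) produced = (3/1) × 2.586 = 7.758 mol
Step 2:
n(X) available = 7.758 mol
n(Q) = 1440 / 209.10 = 6.887 mol
n/ν for X = 7.758/3 = 2.586
n/ν for Q = 6.887/2 = 3.444
Smallest n/ν is X → limiting reagent.
n(R) = (3/3) × 7.758 = 7.758 mol
mass = 7.758 × 353.00 = 2739 g

2740 g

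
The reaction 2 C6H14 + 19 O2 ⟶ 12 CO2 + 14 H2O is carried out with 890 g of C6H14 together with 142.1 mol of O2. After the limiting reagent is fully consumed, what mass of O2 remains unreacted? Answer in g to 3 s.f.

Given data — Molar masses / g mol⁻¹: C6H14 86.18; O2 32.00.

1410 g

n(C6H14) = 890.0 / 86.18 = 10.33 mol
n(O2) = 142.1 mol
n/ν → C6H14: 5.165, O2: 7.479; C6H14 is limiting.
O2 consumed = (19/2) × 10.33 = 98.14 mol
O2 remaining = 142.1 − 98.14 = 43.96 mol
mass = 43.96 × 32.00 = 1407 g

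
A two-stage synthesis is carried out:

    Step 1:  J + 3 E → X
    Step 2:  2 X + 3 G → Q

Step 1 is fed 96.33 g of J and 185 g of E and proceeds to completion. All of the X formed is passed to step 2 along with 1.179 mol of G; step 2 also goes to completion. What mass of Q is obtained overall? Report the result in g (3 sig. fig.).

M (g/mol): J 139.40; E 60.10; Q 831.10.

Step 1:
n(J) = 96.33 / 139.40 = 0.6910 mol
n(E) = 185.0 / 60.10 = 3.078 mol
n/ν for J = 0.6910/1 = 0.6910
n/ν for E = 3.078/3 = 1.026
Smallest n/ν is J → limiting reagent.
n(X) produced = (1/1) × 0.6910 = 0.6910 mol
Step 2:
n(X) available = 0.6910 mol
n(G) = 1.179 mol
n/ν for X = 0.6910/2 = 0.3455
n/ν for G = 1.179/3 = 0.3930
Smallest n/ν is X → limiting reagent.
n(Q) = (1/2) × 0.6910 = 0.3455 mol
mass = 0.3455 × 831.10 = 287.1 g

287 g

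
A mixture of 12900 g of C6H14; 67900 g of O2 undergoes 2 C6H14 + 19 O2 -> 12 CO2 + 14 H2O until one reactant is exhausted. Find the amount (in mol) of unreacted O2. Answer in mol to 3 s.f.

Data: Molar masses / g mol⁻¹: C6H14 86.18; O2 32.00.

n(C6H14) = 12900 / 86.18 = 149.7 mol
n(O2) = 67900 / 32.00 = 2122 mol
n/ν for C6H14 = 149.7/2 = 74.85
n/ν for O2 = 2122/19 = 111.7
Smallest n/ν is C6H14 → limiting reagent.
O2 consumed = (19/2) × 149.7 = 1422 mol
O2 remaining = 2122 − 1422 = 700.0 mol

700 mol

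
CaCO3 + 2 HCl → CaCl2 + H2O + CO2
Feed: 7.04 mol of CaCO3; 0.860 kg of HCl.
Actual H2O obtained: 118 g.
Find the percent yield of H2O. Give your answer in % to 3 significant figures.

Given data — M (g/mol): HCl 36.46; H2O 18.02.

93.0 %

n(CaCO3) = 7.040 mol
n(HCl) = 0.8600×1000 / 36.46 = 23.59 mol
n/ν for CaCO3 = 7.040/1 = 7.040
n/ν for HCl = 23.59/2 = 11.80
Smallest n/ν is CaCO3 → limiting reagent.
theoretical n(H2O) = (1/1) × 7.040 = 7.040 mol → 126.9 g
% yield = 118 / 126.9 × 100 = 92.99 %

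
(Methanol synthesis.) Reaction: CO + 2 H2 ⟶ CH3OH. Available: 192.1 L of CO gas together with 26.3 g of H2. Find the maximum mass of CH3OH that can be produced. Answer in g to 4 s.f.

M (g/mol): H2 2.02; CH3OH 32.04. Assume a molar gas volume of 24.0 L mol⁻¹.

n(CO) = 192.1 / 24.0 = 8.004 mol
n(H2) = 26.30 / 2.02 = 13.02 mol
n/ν for CO = 8.004/1 = 8.004
n/ν for H2 = 13.02/2 = 6.510
Smallest n/ν is H2 → limiting reagent.
n(CH3OH) = (1/2) × 13.02 = 6.510 mol
mass = 6.510 × 32.04 = 208.6 g

208.6 g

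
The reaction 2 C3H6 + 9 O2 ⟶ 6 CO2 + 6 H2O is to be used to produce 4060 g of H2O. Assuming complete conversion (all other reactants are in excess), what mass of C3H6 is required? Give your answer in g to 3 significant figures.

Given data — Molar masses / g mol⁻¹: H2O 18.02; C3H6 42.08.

n(H2O) = 4060 / 18.02 = 225.3 mol
n(C3H6) = (2/6) × 225.3 = 75.10 mol
mass = 75.10 × 42.08 = 3160 g

3160 g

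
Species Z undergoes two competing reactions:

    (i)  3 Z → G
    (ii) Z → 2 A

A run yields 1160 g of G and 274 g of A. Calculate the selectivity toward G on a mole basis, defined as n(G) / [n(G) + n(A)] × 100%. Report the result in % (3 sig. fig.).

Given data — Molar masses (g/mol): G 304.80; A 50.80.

41.4 %

n(G) = 1160 / 304.80 = 3.806 mol
n(A) = 274 / 50.80 = 5.394 mol
selectivity = 3.806/(3.806+5.394) × 100 = 41.37 %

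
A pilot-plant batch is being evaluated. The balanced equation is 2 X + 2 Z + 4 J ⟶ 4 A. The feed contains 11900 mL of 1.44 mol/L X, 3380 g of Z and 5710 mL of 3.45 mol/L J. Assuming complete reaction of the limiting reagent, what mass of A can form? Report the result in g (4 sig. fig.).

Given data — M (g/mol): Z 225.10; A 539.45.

n(X) = 1.44 × 11900/1000 = 17.14 mol
n(Z) = 3380 / 225.10 = 15.02 mol
n(J) = 3.45 × 5710/1000 = 19.70 mol
n/ν for X = 17.14/2 = 8.570
n/ν for Z = 15.02/2 = 7.510
n/ν for J = 19.70/4 = 4.925
Smallest n/ν is J → limiting reagent.
n(A) = (4/4) × 19.70 = 19.70 mol
mass = 19.70 × 539.45 = 10630 g

10630 g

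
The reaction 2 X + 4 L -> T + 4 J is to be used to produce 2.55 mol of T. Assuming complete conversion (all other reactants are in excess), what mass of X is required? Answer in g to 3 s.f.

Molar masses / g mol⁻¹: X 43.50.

n(T) = 2.550 mol
n(X) = (2/1) × 2.550 = 5.100 mol
mass = 5.100 × 43.50 = 221.9 g

222 g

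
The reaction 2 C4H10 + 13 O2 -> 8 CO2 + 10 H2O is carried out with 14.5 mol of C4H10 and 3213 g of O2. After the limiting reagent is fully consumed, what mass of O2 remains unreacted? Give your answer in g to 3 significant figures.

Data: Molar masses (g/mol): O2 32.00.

n(C4H10) = 14.50 mol
n(O2) = 3213 / 32.00 = 100.4 mol
n/ν for C4H10 = 14.50/2 = 7.250
n/ν for O2 = 100.4/13 = 7.723
Smallest n/ν is C4H10 → limiting reagent.
O2 consumed = (13/2) × 14.50 = 94.25 mol
O2 remaining = 100.4 − 94.25 = 6.150 mol
mass = 6.150 × 32.00 = 196.8 g

197 g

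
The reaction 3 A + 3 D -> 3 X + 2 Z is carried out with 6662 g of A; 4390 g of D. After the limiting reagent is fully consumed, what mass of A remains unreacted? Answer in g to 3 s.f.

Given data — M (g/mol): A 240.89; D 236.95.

n(A) = 6662 / 240.89 = 27.66 mol
n(D) = 4390 / 236.95 = 18.53 mol
n/ν → A: 9.220, D: 6.177; D is limiting.
A consumed = (3/3) × 18.53 = 18.53 mol
A remaining = 27.66 − 18.53 = 9.130 mol
mass = 9.130 × 240.89 = 2199 g

2200 g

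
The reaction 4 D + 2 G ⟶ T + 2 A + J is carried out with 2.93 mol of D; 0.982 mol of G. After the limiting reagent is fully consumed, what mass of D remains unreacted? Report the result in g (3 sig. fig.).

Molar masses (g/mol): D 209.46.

n(D) = 2.930 mol
n(G) = 0.9820 mol
n/ν for D = 2.930/4 = 0.7325
n/ν for G = 0.9820/2 = 0.4910
Smallest n/ν is G → limiting reagent.
D consumed = (4/2) × 0.9820 = 1.964 mol
D remaining = 2.930 − 1.964 = 0.9660 mol
mass = 0.9660 × 209.46 = 202.3 g

202 g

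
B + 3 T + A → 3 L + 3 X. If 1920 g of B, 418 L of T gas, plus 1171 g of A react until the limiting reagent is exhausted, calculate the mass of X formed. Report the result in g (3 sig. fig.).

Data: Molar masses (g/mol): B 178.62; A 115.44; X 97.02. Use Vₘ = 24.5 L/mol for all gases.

1660 g

n(B) = 1920 / 178.62 = 10.75 mol
n(T) = 418.0 / 24.5 = 17.06 mol
n(A) = 1171 / 115.44 = 10.14 mol
n/ν for B = 10.75/1 = 10.75
n/ν for T = 17.06/3 = 5.687
n/ν for A = 10.14/1 = 10.14
Smallest n/ν is T → limiting reagent.
n(X) = (3/3) × 17.06 = 17.06 mol
mass = 17.06 × 97.02 = 1655 g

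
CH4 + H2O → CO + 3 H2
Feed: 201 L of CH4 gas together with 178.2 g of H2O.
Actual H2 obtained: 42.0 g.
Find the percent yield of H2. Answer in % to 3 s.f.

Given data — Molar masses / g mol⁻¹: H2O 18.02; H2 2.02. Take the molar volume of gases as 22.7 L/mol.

78.3 %

n(CH4) = 201.0 / 22.7 = 8.855 mol
n(H2O) = 178.2 / 18.02 = 9.889 mol
n/ν → CH4: 8.855, H2O: 9.889; CH4 is limiting.
theoretical n(H2) = (3/1) × 8.855 = 26.57 mol → 53.67 g
% yield = 42.0 / 53.67 × 100 = 78.26 %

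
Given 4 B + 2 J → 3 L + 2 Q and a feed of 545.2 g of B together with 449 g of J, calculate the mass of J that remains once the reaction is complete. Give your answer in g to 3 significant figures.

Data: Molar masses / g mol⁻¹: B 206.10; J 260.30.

105 g

n(B) = 545.2 / 206.10 = 2.645 mol
n(J) = 449.0 / 260.30 = 1.725 mol
n/ν for B = 2.645/4 = 0.6613
n/ν for J = 1.725/2 = 0.8625
Smallest n/ν is B → limiting reagent.
J consumed = (2/4) × 2.645 = 1.323 mol
J remaining = 1.725 − 1.323 = 0.4020 mol
mass = 0.4020 × 260.30 = 104.6 g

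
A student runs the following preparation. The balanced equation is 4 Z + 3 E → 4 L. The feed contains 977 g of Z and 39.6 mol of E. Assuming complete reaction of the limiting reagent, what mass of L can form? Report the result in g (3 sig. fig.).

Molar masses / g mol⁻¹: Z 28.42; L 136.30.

n(Z) = 977.0 / 28.42 = 34.38 mol
n(E) = 39.60 mol
n/ν for Z = 34.38/4 = 8.595
n/ν for E = 39.60/3 = 13.20
Smallest n/ν is Z → limiting reagent.
n(L) = (4/4) × 34.38 = 34.38 mol
mass = 34.38 × 136.30 = 4686 g

4690 g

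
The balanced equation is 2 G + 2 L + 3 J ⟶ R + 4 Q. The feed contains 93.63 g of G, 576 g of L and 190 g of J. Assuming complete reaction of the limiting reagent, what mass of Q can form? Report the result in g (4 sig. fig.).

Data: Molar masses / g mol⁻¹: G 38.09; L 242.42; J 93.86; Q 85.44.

n(G) = 93.63 / 38.09 = 2.458 mol
n(L) = 576.0 / 242.42 = 2.376 mol
n(J) = 190.0 / 93.86 = 2.024 mol
n/ν for G = 2.458/2 = 1.229
n/ν for L = 2.376/2 = 1.188
n/ν for J = 2.024/3 = 0.6747
Smallest n/ν is J → limiting reagent.
n(Q) = (4/3) × 2.024 = 2.699 mol
mass = 2.699 × 85.44 = 230.6 g

230.6 g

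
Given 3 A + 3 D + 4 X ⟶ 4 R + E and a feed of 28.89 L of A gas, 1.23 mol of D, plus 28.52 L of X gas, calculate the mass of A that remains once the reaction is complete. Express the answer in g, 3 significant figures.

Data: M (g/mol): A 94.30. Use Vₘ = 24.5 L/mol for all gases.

n(A) = 28.89 / 24.5 = 1.179 mol
n(D) = 1.230 mol
n(X) = 28.52 / 24.5 = 1.164 mol
n/ν for A = 1.179/3 = 0.3930
n/ν for D = 1.230/3 = 0.4100
n/ν for X = 1.164/4 = 0.2910
Smallest n/ν is X → limiting reagent.
A consumed = (3/4) × 1.164 = 0.8730 mol
A remaining = 1.179 − 0.8730 = 0.3060 mol
mass = 0.3060 × 94.30 = 28.86 g

28.9 g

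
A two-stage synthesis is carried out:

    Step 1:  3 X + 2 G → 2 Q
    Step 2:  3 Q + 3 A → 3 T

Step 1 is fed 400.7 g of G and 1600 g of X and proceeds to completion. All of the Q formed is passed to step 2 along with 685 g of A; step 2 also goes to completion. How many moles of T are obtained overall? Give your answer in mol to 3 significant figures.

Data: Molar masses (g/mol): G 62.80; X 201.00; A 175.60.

Step 1:
n(G) = 400.7 / 62.80 = 6.381 mol
n(X) = 1600 / 201.00 = 7.960 mol
n/ν → G: 3.191, X: 2.653; X is limiting.
n(Q) produced = (2/3) × 7.960 = 5.307 mol
Step 2:
n(Q) available = 5.307 mol
n(A) = 685.0 / 175.60 = 3.901 mol
n/ν → Q: 1.769, A: 1.300; A is limiting.
n(T) = (3/3) × 3.901 = 3.901 mol

3.90 mol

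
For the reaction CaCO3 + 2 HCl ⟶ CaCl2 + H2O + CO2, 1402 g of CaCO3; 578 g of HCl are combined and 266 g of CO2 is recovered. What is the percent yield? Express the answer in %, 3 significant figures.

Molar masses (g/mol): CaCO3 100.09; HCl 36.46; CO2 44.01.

n(CaCO3) = 1402 / 100.09 = 14.01 mol
n(HCl) = 578.0 / 36.46 = 15.85 mol
n/ν → CaCO3: 14.01, HCl: 7.925; HCl is limiting.
theoretical n(CO2) = (1/2) × 15.85 = 7.925 mol → 348.8 g
% yield = 266 / 348.8 × 100 = 76.26 %

76.3 %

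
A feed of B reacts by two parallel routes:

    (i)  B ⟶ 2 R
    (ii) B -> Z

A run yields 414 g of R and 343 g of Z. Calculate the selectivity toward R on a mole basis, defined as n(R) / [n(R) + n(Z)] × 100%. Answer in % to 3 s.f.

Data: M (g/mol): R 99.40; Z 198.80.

n(R) = 414 / 99.40 = 4.165 mol
n(Z) = 343 / 198.80 = 1.725 mol
selectivity = 4.165/(4.165+1.725) × 100 = 70.71 %

70.7 %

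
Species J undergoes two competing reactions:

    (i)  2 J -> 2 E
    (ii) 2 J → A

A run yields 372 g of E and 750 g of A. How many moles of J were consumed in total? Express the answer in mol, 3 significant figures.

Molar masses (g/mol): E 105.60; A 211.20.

n(E) = 372 / 105.60 = 3.523 mol
n(A) = 750 / 211.20 = 3.551 mol
n(J) via (i) = (2/2)×3.523 = 3.523 mol
n(J) via (ii) = (2/1)×3.551 = 7.102 mol
total n(J) = 3.523 + 7.102 = 10.63 mol

10.6 mol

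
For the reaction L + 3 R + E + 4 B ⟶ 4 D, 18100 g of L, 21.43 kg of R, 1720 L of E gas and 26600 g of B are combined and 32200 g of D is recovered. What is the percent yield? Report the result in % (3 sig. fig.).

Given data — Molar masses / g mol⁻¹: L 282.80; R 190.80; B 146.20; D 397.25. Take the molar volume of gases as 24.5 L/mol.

n(L) = 18100 / 282.80 = 64.00 mol
n(R) = 21.43×1000 / 190.80 = 112.3 mol
n(E) = 1720 / 24.5 = 70.20 mol
n(B) = 26600 / 146.20 = 181.9 mol
n/ν for L = 64.00/1 = 64.00
n/ν for R = 112.3/3 = 37.43
n/ν for E = 70.20/1 = 70.20
n/ν for B = 181.9/4 = 45.48
Smallest n/ν is R → limiting reagent.
theoretical n(D) = (4/3) × 112.3 = 149.7 mol → 59470 g
% yield = 32200 / 59470 × 100 = 54.14 %

54.1 %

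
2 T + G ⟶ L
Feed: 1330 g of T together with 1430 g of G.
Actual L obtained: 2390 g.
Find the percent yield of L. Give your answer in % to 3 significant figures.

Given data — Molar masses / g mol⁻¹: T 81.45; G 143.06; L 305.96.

95.7 %

n(T) = 1330 / 81.45 = 16.33 mol
n(G) = 1430 / 143.06 = 9.996 mol
n/ν for T = 16.33/2 = 8.165
n/ν for G = 9.996/1 = 9.996
Smallest n/ν is T → limiting reagent.
theoretical n(L) = (1/2) × 16.33 = 8.165 mol → 2498 g
% yield = 2390 / 2498 × 100 = 95.68 %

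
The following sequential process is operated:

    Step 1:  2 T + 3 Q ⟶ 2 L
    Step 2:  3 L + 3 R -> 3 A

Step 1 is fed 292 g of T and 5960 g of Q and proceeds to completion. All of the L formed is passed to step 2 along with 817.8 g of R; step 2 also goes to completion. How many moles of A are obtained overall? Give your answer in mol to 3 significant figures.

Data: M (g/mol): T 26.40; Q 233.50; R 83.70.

Step 1:
n(T) = 292.0 / 26.40 = 11.06 mol
n(Q) = 5960 / 233.50 = 25.52 mol
n/ν for T = 11.06/2 = 5.530
n/ν for Q = 25.52/3 = 8.507
Smallest n/ν is T → limiting reagent.
n(L) produced = (2/2) × 11.06 = 11.06 mol
Step 2:
n(L) available = 11.06 mol
n(R) = 817.8 / 83.70 = 9.771 mol
n/ν for L = 11.06/3 = 3.687
n/ν for R = 9.771/3 = 3.257
Smallest n/ν is R → limiting reagent.
n(A) = (3/3) × 9.771 = 9.771 mol

9.77 mol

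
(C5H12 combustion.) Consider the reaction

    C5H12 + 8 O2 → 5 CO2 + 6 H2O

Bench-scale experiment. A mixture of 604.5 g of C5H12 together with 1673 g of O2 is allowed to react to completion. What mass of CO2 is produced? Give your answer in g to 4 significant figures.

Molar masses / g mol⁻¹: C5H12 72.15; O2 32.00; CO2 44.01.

1438 g

n(C5H12) = 604.5 / 72.15 = 8.378 mol
n(O2) = 1673 / 32.00 = 52.28 mol
n/ν for C5H12 = 8.378/1 = 8.378
n/ν for O2 = 52.28/8 = 6.535
Smallest n/ν is O2 → limiting reagent.
n(CO2) = (5/8) × 52.28 = 32.68 mol
mass = 32.68 × 44.01 = 1438 g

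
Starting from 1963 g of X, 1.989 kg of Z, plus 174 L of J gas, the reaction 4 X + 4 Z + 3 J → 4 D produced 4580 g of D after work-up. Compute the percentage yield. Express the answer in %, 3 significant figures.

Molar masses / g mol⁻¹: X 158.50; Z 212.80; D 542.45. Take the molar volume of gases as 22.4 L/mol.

90.3 %

n(X) = 1963 / 158.50 = 12.38 mol
n(Z) = 1.989×1000 / 212.80 = 9.347 mol
n(J) = 174.0 / 22.4 = 7.768 mol
n/ν for X = 12.38/4 = 3.095
n/ν for Z = 9.347/4 = 2.337
n/ν for J = 7.768/3 = 2.589
Smallest n/ν is Z → limiting reagent.
theoretical n(D) = (4/4) × 9.347 = 9.347 mol → 5070 g
% yield = 4580 / 5070 × 100 = 90.34 %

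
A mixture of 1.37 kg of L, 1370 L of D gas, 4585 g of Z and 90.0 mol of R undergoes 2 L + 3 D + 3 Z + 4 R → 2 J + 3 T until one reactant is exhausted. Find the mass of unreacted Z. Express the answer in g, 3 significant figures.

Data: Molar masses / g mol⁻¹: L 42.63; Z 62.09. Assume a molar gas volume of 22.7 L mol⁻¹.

1590 g

n(L) = 1.370×1000 / 42.63 = 32.14 mol
n(D) = 1370 / 22.7 = 60.35 mol
n(Z) = 4585 / 62.09 = 73.84 mol
n(R) = 90.00 mol
n/ν → L: 16.07, D: 20.12, Z: 24.61, R: 22.50; L is limiting.
Z consumed = (3/2) × 32.14 = 48.21 mol
Z remaining = 73.84 − 48.21 = 25.63 mol
mass = 25.63 × 62.09 = 1591 g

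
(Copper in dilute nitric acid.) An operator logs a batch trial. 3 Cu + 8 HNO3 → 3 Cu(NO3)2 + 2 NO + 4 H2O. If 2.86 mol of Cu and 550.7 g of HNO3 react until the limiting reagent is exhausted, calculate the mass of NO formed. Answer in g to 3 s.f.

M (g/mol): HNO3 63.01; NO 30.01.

57.2 g

n(Cu) = 2.860 mol
n(HNO3) = 550.7 / 63.01 = 8.740 mol
n/ν → Cu: 0.9533, HNO3: 1.093; Cu is limiting.
n(NO) = (2/3) × 2.860 = 1.907 mol
mass = 1.907 × 30.01 = 57.23 g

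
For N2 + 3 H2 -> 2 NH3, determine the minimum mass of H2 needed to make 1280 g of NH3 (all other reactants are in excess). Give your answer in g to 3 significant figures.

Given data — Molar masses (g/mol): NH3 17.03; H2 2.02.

n(NH3) = 1280 / 17.03 = 75.16 mol
n(H2) = (3/2) × 75.16 = 112.7 mol
mass = 112.7 × 2.02 = 227.7 g

228 g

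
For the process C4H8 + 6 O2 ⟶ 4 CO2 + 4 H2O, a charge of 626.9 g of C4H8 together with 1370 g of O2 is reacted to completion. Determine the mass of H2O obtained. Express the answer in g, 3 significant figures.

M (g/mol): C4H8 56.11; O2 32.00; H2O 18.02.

514 g

n(C4H8) = 626.9 / 56.11 = 11.17 mol
n(O2) = 1370 / 32.00 = 42.81 mol
n/ν for C4H8 = 11.17/1 = 11.17
n/ν for O2 = 42.81/6 = 7.135
Smallest n/ν is O2 → limiting reagent.
n(H2O) = (4/6) × 42.81 = 28.54 mol
mass = 28.54 × 18.02 = 514.3 g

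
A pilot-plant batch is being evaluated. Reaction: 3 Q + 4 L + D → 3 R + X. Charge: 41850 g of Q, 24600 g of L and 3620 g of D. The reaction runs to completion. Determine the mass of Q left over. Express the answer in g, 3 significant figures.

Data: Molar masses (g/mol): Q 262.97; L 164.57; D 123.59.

18700 g

n(Q) = 41850 / 262.97 = 159.1 mol
n(L) = 24600 / 164.57 = 149.5 mol
n(D) = 3620 / 123.59 = 29.29 mol
n/ν for Q = 159.1/3 = 53.03
n/ν for L = 149.5/4 = 37.38
n/ν for D = 29.29/1 = 29.29
Smallest n/ν is D → limiting reagent.
Q consumed = (3/1) × 29.29 = 87.87 mol
Q remaining = 159.1 − 87.87 = 71.23 mol
mass = 71.23 × 262.97 = 18730 g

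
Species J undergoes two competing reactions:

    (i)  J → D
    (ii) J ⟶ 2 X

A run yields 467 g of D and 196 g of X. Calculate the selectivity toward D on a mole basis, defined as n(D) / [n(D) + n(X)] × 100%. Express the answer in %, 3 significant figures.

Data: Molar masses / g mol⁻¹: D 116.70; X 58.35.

n(D) = 467 / 116.70 = 4.002 mol
n(X) = 196 / 58.35 = 3.359 mol
selectivity = 4.002/(4.002+3.359) × 100 = 54.37 %

54.4 %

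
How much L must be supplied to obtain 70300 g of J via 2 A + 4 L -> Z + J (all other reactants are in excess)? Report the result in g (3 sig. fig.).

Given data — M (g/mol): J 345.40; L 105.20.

n(J) = 70300 / 345.40 = 203.5 mol
n(L) = (4/1) × 203.5 = 814.0 mol
mass = 814.0 × 105.20 = 85630 g

85600 g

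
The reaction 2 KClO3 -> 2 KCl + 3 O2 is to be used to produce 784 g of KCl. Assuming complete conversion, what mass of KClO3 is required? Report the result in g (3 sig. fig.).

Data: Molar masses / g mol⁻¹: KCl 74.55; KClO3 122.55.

1290 g

n(KCl) = 784 / 74.55 = 10.52 mol
n(KClO3) = (2/2) × 10.52 = 10.52 mol
mass = 10.52 × 122.55 = 1289 g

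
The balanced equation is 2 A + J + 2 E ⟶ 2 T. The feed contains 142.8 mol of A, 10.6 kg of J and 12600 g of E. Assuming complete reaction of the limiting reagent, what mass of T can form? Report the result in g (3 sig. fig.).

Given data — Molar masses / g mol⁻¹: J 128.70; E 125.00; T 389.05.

39200 g

n(A) = 142.8 mol
n(J) = 10.60×1000 / 128.70 = 82.36 mol
n(E) = 12600 / 125.00 = 100.8 mol
n/ν for A = 142.8/2 = 71.40
n/ν for J = 82.36/1 = 82.36
n/ν for E = 100.8/2 = 50.40
Smallest n/ν is E → limiting reagent.
n(T) = (2/2) × 100.8 = 100.8 mol
mass = 100.8 × 389.05 = 39220 g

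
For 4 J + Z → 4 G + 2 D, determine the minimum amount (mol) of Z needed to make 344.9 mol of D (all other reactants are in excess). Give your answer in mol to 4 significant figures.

n(D) = 344.9 mol
n(Z) = (1/2) × 344.9 = 172.5 mol

172.5 mol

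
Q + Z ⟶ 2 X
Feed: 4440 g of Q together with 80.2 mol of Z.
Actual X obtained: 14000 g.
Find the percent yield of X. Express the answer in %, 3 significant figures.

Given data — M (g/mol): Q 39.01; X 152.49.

57.2 %

n(Q) = 4440 / 39.01 = 113.8 mol
n(Z) = 80.20 mol
n/ν → Q: 113.8, Z: 80.20; Z is limiting.
theoretical n(X) = (2/1) × 80.20 = 160.4 mol → 24460 g
% yield = 14000 / 24460 × 100 = 57.24 %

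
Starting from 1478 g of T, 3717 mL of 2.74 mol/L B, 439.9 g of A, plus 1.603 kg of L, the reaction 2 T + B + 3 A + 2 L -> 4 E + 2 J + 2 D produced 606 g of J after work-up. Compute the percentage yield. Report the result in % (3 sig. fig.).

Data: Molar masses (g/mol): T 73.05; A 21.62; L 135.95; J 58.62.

87.7 %

n(T) = 1478 / 73.05 = 20.23 mol
n(B) = 2.74 × 3717/1000 = 10.18 mol
n(A) = 439.9 / 21.62 = 20.35 mol
n(L) = 1.603×1000 / 135.95 = 11.79 mol
n/ν for T = 20.23/2 = 10.12
n/ν for B = 10.18/1 = 10.18
n/ν for A = 20.35/3 = 6.783
n/ν for L = 11.79/2 = 5.895
Smallest n/ν is L → limiting reagent.
theoretical n(J) = (2/2) × 11.79 = 11.79 mol → 691.1 g
% yield = 606 / 691.1 × 100 = 87.69 %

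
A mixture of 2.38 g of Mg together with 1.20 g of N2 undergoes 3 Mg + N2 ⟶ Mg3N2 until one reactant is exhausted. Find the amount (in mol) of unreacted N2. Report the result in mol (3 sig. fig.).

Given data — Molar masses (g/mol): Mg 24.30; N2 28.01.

n(Mg) = 2.380 / 24.30 = 0.09794 mol
n(N2) = 1.200 / 28.01 = 0.04284 mol
n/ν for Mg = 0.09794/3 = 0.03265
n/ν for N2 = 0.04284/1 = 0.04284
Smallest n/ν is Mg → limiting reagent.
N2 consumed = (1/3) × 0.09794 = 0.03265 mol
N2 remaining = 0.04284 − 0.03265 = 0.01019 mol

0.0102 mol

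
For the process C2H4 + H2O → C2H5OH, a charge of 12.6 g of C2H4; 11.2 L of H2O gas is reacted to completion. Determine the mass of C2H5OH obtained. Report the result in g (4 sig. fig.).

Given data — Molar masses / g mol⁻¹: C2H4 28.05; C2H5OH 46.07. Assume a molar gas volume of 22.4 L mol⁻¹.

20.69 g

n(C2H4) = 12.60 / 28.05 = 0.4492 mol
n(H2O) = 11.20 / 22.4 = 0.5000 mol
n/ν for C2H4 = 0.4492/1 = 0.4492
n/ν for H2O = 0.5000/1 = 0.5000
Smallest n/ν is C2H4 → limiting reagent.
n(C2H5OH) = (1/1) × 0.4492 = 0.4492 mol
mass = 0.4492 × 46.07 = 20.69 g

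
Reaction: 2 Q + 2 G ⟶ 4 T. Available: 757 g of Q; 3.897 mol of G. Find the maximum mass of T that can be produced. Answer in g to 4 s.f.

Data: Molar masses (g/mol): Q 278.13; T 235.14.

1280 g

n(Q) = 757.0 / 278.13 = 2.722 mol
n(G) = 3.897 mol
n/ν for Q = 2.722/2 = 1.361
n/ν for G = 3.897/2 = 1.949
Smallest n/ν is Q → limiting reagent.
n(T) = (4/2) × 2.722 = 5.444 mol
mass = 5.444 × 235.14 = 1280 g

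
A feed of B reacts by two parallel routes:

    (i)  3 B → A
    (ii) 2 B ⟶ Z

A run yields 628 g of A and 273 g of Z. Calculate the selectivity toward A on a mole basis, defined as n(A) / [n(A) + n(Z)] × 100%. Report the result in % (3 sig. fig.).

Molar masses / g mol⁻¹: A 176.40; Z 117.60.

60.5 %

n(A) = 628 / 176.40 = 3.560 mol
n(Z) = 273 / 117.60 = 2.321 mol
selectivity = 3.560/(3.560+2.321) × 100 = 60.53 %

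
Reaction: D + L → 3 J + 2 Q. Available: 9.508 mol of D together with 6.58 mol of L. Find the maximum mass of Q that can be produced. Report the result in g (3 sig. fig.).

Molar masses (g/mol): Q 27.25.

n(D) = 9.508 mol
n(L) = 6.580 mol
n/ν → D: 9.508, L: 6.580; L is limiting.
n(Q) = (2/1) × 6.580 = 13.16 mol
mass = 13.16 × 27.25 = 358.6 g

359 g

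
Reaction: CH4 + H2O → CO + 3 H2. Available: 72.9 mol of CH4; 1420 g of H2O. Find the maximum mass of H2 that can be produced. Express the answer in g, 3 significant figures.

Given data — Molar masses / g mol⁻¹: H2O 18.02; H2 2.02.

n(CH4) = 72.90 mol
n(H2O) = 1420 / 18.02 = 78.80 mol
n/ν → CH4: 72.90, H2O: 78.80; CH4 is limiting.
n(H2) = (3/1) × 72.90 = 218.7 mol
mass = 218.7 × 2.02 = 441.8 g

442 g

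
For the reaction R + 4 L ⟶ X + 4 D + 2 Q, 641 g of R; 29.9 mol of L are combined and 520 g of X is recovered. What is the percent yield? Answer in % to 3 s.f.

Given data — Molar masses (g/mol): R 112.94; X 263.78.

n(R) = 641.0 / 112.94 = 5.676 mol
n(L) = 29.90 mol
n/ν → R: 5.676, L: 7.475; R is limiting.
theoretical n(X) = (1/1) × 5.676 = 5.676 mol → 1497 g
% yield = 520 / 1497 × 100 = 34.74 %

34.7 %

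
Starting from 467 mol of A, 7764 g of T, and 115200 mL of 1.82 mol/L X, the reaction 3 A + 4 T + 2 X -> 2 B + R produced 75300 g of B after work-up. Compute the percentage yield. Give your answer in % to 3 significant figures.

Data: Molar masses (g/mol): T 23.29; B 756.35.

59.7 %

n(A) = 467.0 mol
n(T) = 7764 / 23.29 = 333.4 mol
n(X) = 1.82 × 115200/1000 = 209.7 mol
n/ν for A = 467.0/3 = 155.7
n/ν for T = 333.4/4 = 83.35
n/ν for X = 209.7/2 = 104.9
Smallest n/ν is T → limiting reagent.
theoretical n(B) = (2/4) × 333.4 = 166.7 mol → 126100 g
% yield = 75300 / 126100 × 100 = 59.71 %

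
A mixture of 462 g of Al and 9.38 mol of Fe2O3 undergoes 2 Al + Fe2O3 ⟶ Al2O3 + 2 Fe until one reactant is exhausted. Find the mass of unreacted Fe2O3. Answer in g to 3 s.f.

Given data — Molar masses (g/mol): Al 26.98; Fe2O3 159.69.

n(Al) = 462.0 / 26.98 = 17.12 mol
n(Fe2O3) = 9.380 mol
n/ν → Al: 8.560, Fe2O3: 9.380; Al is limiting.
Fe2O3 consumed = (1/2) × 17.12 = 8.560 mol
Fe2O3 remaining = 9.380 − 8.560 = 0.8200 mol
mass = 0.8200 × 159.69 = 130.9 g

131 g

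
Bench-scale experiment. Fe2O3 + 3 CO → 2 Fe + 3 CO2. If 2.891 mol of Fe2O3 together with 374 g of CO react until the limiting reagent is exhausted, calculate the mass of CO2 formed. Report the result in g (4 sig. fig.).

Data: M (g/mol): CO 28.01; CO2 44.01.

381.7 g

n(Fe2O3) = 2.891 mol
n(CO) = 374.0 / 28.01 = 13.35 mol
n/ν for Fe2O3 = 2.891/1 = 2.891
n/ν for CO = 13.35/3 = 4.450
Smallest n/ν is Fe2O3 → limiting reagent.
n(CO2) = (3/1) × 2.891 = 8.673 mol
mass = 8.673 × 44.01 = 381.7 g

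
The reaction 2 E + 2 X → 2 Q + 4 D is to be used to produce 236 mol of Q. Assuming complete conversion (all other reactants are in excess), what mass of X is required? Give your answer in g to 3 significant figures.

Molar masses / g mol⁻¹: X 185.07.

n(Q) = 236.0 mol
n(X) = (2/2) × 236.0 = 236.0 mol
mass = 236.0 × 185.07 = 43680 g

43700 g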